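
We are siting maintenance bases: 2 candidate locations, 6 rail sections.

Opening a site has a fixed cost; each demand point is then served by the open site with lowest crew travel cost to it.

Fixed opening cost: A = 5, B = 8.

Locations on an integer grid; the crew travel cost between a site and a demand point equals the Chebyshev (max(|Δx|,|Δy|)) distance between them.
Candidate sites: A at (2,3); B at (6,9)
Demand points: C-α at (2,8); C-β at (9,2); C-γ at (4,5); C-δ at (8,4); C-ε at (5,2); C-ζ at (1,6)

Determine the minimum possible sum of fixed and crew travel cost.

31

Open {A}: assign each demand point to its cheapest open site.
  C-α→A 5, C-β→A 7, C-γ→A 2, C-δ→A 6, C-ε→A 3, C-ζ→A 3
  crew travel cost 26, fixed 5 → total 31.
Compare {A, B}: crew travel cost 24 + fixed 13 = 37.
Compare {B}: crew travel cost 32 + fixed 8 = 40.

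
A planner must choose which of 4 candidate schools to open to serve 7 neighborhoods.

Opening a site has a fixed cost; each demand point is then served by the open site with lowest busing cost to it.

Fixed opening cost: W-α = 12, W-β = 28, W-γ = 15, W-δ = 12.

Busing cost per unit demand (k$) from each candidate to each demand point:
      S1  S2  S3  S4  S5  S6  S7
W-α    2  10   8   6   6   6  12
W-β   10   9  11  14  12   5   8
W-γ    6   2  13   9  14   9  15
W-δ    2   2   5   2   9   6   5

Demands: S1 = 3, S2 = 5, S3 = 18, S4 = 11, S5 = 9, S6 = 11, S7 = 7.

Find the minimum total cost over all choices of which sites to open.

Open {W-α, W-δ}: assign each demand point to its cheapest open site.
  S1→W-α 3×2=6, S2→W-δ 5×2=10, S3→W-δ 18×5=90, S4→W-δ 11×2=22, S5→W-α 9×6=54, S6→W-α 11×6=66, S7→W-δ 7×5=35
  busing cost 283, fixed 24 → total 307.
Compare {W-δ}: busing cost 310 + fixed 12 = 322.
Compare {W-α, W-γ, W-δ}: busing cost 283 + fixed 39 = 322.
Compare {W-α, W-β, W-δ}: busing cost 272 + fixed 52 = 324.
All other subsets cost ≥ 322. Minimum total cost: 307.

307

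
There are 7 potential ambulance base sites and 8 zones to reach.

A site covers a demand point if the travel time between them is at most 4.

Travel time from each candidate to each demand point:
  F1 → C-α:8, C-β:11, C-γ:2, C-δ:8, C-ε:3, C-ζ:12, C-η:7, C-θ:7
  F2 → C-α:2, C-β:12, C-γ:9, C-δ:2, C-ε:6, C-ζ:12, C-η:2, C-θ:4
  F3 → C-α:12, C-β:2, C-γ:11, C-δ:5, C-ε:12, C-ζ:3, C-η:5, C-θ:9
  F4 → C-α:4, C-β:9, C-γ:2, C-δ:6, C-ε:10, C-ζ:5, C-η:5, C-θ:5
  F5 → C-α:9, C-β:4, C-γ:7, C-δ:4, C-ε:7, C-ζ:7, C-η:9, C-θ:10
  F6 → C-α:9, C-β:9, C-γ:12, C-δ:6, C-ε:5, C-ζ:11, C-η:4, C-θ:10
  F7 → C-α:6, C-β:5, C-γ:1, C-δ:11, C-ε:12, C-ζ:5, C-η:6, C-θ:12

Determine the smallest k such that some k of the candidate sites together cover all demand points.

Coverage sets (demand points within 4 of each site):
  F1: {C-γ, C-ε}
  F2: {C-α, C-δ, C-η, C-θ}
  F3: {C-β, C-ζ}
  F4: {C-α, C-γ}
  F5: {C-β, C-δ}
  F6: {C-η}
  F7: {C-γ}
No 2 sites suffice: every size-2 union leaves at least one demand point uncovered.
But {F1, F2, F3} covers everything, so the minimum is 3.

3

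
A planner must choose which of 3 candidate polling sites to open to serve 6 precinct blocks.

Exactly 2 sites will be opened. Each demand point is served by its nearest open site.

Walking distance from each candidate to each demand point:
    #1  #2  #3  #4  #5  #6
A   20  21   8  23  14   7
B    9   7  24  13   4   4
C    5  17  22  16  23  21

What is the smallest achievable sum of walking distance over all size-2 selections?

45

Open {A, B}.
  #1→B 9, #2→B 7, #3→A 8, #4→B 13, #5→B 4, #6→B 4  ⇒ total 45.
Compare {B, C}: total 55.
Compare {A, C}: total 67.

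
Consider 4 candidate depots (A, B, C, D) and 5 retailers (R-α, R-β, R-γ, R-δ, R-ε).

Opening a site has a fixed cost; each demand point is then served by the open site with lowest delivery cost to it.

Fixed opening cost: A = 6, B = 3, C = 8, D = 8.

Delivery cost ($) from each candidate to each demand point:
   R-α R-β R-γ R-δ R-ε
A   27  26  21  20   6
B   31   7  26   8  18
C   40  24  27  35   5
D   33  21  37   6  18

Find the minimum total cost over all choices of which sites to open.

78

Open {A, B}: assign each demand point to its cheapest open site.
  R-α→A 27, R-β→B 7, R-γ→A 21, R-δ→B 8, R-ε→A 6
  delivery cost 69, fixed 9 → total 78.
Compare {A, B, D}: delivery cost 67 + fixed 17 = 84.
Compare {A, B, C}: delivery cost 68 + fixed 17 = 85.
Compare {B, C}: delivery cost 77 + fixed 11 = 88.
All other subsets cost ≥ 84. Minimum total cost: 78.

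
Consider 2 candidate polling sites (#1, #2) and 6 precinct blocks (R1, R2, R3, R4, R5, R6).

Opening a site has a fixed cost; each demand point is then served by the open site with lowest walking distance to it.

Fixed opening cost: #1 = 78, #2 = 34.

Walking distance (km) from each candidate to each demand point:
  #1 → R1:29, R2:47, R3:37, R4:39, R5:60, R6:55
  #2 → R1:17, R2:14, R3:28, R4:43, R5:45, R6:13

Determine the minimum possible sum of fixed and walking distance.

Open {#2}: assign each demand point to its cheapest open site.
  R1→#2 17, R2→#2 14, R3→#2 28, R4→#2 43, R5→#2 45, R6→#2 13
  walking distance 160, fixed 34 → total 194.
Compare {#1, #2}: walking distance 156 + fixed 112 = 268.
Compare {#1}: walking distance 267 + fixed 78 = 345.

194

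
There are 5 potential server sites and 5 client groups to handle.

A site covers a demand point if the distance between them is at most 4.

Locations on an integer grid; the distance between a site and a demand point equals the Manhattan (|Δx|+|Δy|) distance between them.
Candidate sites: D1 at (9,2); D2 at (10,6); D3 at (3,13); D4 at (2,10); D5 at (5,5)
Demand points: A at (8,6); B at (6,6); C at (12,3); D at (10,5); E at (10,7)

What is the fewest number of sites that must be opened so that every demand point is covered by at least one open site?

2

Coverage sets (demand points within 4 of each site):
  D1: {C, D}
  D2: {A, B, D, E}
  D3: {}
  D4: {}
  D5: {A, B}
No single site covers all 5 demand points.
But {D1, D2} covers everything, so the minimum is 2.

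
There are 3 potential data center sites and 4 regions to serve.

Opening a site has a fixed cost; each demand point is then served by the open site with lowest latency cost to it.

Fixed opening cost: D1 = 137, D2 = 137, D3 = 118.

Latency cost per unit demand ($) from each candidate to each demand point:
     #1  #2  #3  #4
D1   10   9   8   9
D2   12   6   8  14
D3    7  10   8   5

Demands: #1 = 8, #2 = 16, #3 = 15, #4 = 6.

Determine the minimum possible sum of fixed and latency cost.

484

Open {D3}: assign each demand point to its cheapest open site.
  #1→D3 8×7=56, #2→D3 16×10=160, #3→D3 15×8=120, #4→D3 6×5=30
  latency cost 366, fixed 118 → total 484.
Compare {D2}: latency cost 396 + fixed 137 = 533.
Compare {D1}: latency cost 398 + fixed 137 = 535.
Compare {D2, D3}: latency cost 302 + fixed 255 = 557.
All other subsets cost ≥ 533. Minimum total cost: 484.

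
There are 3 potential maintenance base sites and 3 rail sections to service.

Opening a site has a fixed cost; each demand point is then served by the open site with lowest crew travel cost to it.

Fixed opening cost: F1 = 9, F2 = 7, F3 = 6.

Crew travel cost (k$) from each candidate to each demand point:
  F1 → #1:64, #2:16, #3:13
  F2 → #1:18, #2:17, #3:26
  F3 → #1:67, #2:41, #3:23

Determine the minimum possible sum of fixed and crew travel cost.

Open {F1, F2}: assign each demand point to its cheapest open site.
  #1→F2 18, #2→F1 16, #3→F1 13
  crew travel cost 47, fixed 16 → total 63.
Compare {F2}: crew travel cost 61 + fixed 7 = 68.
Compare {F1, F2, F3}: crew travel cost 47 + fixed 22 = 69.
Compare {F2, F3}: crew travel cost 58 + fixed 13 = 71.
All other subsets cost ≥ 68. Minimum total cost: 63.

63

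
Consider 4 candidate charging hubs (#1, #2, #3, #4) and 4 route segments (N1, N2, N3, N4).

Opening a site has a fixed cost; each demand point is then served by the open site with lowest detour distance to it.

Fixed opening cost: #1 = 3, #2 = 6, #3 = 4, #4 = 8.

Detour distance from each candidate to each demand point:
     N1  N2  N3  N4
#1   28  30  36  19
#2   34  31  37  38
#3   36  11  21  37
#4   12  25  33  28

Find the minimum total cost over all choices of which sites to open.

78

Open {#1, #3, #4}: assign each demand point to its cheapest open site.
  N1→#4 12, N2→#3 11, N3→#3 21, N4→#1 19
  detour distance 63, fixed 15 → total 78.
Compare {#3, #4}: detour distance 72 + fixed 12 = 84.
Compare {#1, #2, #3, #4}: detour distance 63 + fixed 21 = 84.
Compare {#1, #3}: detour distance 79 + fixed 7 = 86.
All other subsets cost ≥ 84. Minimum total cost: 78.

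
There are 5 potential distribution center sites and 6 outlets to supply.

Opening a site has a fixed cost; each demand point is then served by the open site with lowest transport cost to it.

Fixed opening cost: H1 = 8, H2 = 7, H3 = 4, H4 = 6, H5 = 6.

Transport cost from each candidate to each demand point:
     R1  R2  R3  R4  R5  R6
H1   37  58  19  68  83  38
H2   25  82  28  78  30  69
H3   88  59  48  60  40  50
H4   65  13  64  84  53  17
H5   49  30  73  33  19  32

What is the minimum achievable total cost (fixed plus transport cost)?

Open {H1, H2, H4, H5}: assign each demand point to its cheapest open site.
  R1→H2 25, R2→H4 13, R3→H1 19, R4→H5 33, R5→H5 19, R6→H4 17
  transport cost 126, fixed 27 → total 153.
Compare {H2, H4, H5}: transport cost 135 + fixed 19 = 154.
Compare {H1, H2, H3, H4, H5}: transport cost 126 + fixed 31 = 157.
Compare {H1, H4, H5}: transport cost 138 + fixed 20 = 158.
All other subsets cost ≥ 154. Minimum total cost: 153.

153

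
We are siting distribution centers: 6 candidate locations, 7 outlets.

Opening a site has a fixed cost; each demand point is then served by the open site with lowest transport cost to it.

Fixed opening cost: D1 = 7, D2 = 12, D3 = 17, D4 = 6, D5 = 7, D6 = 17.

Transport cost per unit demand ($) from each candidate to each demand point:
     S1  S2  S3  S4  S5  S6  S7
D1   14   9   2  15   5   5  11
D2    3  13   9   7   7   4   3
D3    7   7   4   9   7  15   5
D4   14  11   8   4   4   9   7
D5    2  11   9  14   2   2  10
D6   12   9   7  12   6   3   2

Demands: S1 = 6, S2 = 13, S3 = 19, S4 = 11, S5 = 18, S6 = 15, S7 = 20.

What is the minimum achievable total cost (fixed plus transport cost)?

345

Open {D1, D3, D4, D5, D6}: assign each demand point to its cheapest open site.
  S1→D5 6×2=12, S2→D3 13×7=91, S3→D1 19×2=38, S4→D4 11×4=44, S5→D5 18×2=36, S6→D5 15×2=30, S7→D6 20×2=40
  transport cost 291, fixed 54 → total 345.
Compare {D1, D4, D5, D6}: transport cost 317 + fixed 37 = 354.
Compare {D1, D2, D3, D4, D5, D6}: transport cost 291 + fixed 66 = 357.
Compare {D1, D2, D3, D4, D5}: transport cost 311 + fixed 49 = 360.
All other subsets cost ≥ 354. Minimum total cost: 345.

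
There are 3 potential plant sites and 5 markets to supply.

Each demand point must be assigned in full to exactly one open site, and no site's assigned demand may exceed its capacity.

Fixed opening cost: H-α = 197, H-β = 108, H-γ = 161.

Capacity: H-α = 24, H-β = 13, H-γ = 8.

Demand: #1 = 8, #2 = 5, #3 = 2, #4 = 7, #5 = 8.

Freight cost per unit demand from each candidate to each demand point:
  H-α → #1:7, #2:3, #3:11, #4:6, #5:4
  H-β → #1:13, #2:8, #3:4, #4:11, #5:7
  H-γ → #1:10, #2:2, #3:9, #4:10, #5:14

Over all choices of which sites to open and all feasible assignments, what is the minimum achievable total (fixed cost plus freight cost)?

482

Open {H-α, H-β}; cheapest assignment that respects the capacities:
  H-α (cap 24, load 20): #1, #2, #4 — cost 8×7 + 5×3 + 7×6 = 113
  H-β (cap 13, load 10): #3, #5 — cost 2×4 + 8×7 = 64
  Shipping 177, fixed 305 → total 482.
  Any other capacity-feasible assignment to {H-α, H-β} ships for at least 177.
Compare {H-α, H-γ}: its best feasible assignment gives total 516.
Compare {H-α, H-β, H-γ}: its best feasible assignment gives total 614.
Every other set of open sites that can feasibly serve all demand totals ≥ 516 even under its best assignment. Minimum: 482.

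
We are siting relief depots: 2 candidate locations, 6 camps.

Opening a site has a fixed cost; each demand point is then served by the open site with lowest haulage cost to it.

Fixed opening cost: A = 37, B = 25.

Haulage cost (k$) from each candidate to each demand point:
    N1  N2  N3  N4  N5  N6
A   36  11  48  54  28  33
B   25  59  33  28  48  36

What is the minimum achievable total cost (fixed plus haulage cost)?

220

Open {A, B}: assign each demand point to its cheapest open site.
  N1→B 25, N2→A 11, N3→B 33, N4→B 28, N5→A 28, N6→A 33
  haulage cost 158, fixed 62 → total 220.
Compare {A}: haulage cost 210 + fixed 37 = 247.
Compare {B}: haulage cost 229 + fixed 25 = 254.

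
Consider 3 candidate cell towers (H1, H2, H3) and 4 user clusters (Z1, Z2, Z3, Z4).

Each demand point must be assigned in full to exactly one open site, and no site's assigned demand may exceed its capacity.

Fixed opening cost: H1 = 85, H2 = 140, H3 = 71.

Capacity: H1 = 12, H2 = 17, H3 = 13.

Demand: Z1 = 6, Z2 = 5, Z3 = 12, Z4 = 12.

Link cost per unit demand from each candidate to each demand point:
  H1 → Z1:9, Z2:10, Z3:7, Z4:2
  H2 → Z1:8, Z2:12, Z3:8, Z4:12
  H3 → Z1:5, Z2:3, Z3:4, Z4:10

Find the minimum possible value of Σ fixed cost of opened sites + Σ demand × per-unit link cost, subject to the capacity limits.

Open {H1, H2, H3}; cheapest assignment that respects the capacities:
  H1 (cap 12, load 12): Z4 — cost 12×2 = 24
  H2 (cap 17, load 12): Z3 — cost 12×8 = 96
  H3 (cap 13, load 11): Z1, Z2 — cost 6×5 + 5×3 = 45
  Shipping 165, fixed 296 → total 461.
  Any other capacity-feasible assignment to {H1, H2, H3} ships for at least 165.
Total demand is 35 and no other set of sites has combined capacity ≥ 35, so {H1, H2, H3} is the only feasible choice of open sites. Minimum: 461.

461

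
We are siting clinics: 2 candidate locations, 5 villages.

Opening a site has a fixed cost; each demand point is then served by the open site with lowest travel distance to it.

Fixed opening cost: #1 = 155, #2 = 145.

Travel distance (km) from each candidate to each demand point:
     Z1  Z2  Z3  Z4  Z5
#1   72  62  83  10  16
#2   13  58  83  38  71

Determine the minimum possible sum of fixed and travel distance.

Open {#1}: assign each demand point to its cheapest open site.
  Z1→#1 72, Z2→#1 62, Z3→#1 83, Z4→#1 10, Z5→#1 16
  travel distance 243, fixed 155 → total 398.
Compare {#2}: travel distance 263 + fixed 145 = 408.
Compare {#1, #2}: travel distance 180 + fixed 300 = 480.

398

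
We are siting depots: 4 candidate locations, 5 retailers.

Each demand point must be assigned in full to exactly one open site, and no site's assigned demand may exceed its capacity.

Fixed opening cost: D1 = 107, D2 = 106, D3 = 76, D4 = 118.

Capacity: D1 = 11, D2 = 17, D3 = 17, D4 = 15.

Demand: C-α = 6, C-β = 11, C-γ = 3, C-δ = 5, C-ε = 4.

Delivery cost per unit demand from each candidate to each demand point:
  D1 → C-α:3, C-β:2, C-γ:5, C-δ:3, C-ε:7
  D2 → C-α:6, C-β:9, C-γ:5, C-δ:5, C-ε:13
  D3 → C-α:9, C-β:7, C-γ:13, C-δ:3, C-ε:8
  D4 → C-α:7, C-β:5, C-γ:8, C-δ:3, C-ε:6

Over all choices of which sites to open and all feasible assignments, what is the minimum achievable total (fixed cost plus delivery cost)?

Open {D2, D3}; cheapest assignment that respects the capacities:
  D2 (cap 17, load 14): C-α, C-γ, C-δ — cost 6×6 + 3×5 + 5×5 = 76
  D3 (cap 17, load 15): C-β, C-ε — cost 11×7 + 4×8 = 109
  Shipping 185, fixed 182 → total 367.
  Any other capacity-feasible assignment to {D2, D3} ships for at least 185.
Compare {D3, D4}: its best feasible assignment gives total 374.
Compare {D2, D4}: its best feasible assignment gives total 379.
Every other set of open sites that can feasibly serve all demand totals ≥ 374 even under its best assignment. Minimum: 367.

367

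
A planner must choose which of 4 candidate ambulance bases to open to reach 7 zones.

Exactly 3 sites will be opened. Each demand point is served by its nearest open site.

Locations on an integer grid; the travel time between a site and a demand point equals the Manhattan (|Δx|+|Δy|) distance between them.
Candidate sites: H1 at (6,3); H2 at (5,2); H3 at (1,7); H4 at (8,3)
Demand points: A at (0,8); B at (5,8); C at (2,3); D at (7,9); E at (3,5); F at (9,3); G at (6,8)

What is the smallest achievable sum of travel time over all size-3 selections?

28

Open {H1, H3, H4}.
  A→H3 2, B→H3 5, C→H1 4, D→H1 7, E→H3 4, F→H4 1, G→H1 5  ⇒ total 28.
Compare {H2, H3, H4}: total 29.
Compare {H1, H2, H3}: total 30.
No size-3 selection does better; minimum is 28.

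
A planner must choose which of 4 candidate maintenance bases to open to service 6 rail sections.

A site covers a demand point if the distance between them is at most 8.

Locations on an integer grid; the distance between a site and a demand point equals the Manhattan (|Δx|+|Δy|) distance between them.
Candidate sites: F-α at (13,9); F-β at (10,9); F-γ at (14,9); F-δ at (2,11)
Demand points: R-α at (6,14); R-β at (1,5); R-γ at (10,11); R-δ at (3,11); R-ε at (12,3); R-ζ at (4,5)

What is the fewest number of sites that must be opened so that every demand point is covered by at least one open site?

2

Coverage sets (demand points within 8 of each site):
  F-α: {R-γ, R-ε}
  F-β: {R-γ, R-ε}
  F-γ: {R-γ, R-ε}
  F-δ: {R-α, R-β, R-γ, R-δ, R-ζ}
No single site covers all 6 demand points.
But {F-α, F-δ} covers everything, so the minimum is 2.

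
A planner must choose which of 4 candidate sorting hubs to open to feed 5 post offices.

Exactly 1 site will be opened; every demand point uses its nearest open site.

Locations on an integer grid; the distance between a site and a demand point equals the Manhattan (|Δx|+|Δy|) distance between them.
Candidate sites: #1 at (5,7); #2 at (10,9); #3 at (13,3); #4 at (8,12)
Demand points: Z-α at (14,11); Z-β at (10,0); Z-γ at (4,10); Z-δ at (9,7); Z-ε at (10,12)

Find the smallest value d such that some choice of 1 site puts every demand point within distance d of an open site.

9

Open {#2}.
  Farthest demand point is Z-β at distance 9 (to #2); all others are ≤ 9.
With {#1} the worst case is 13.
With {#4} the worst case is 14.
No size-1 selection achieves below 9.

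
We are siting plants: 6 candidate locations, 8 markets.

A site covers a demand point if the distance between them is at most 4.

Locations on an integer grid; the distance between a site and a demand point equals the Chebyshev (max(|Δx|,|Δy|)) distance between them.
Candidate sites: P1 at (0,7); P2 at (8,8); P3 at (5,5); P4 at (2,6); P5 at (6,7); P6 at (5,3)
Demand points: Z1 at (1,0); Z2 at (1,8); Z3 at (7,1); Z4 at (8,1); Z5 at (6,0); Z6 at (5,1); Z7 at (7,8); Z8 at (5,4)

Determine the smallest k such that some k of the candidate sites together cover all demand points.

2

Coverage sets (demand points within 4 of each site):
  P1: {Z2}
  P2: {Z7, Z8}
  P3: {Z2, Z3, Z4, Z6, Z7, Z8}
  P4: {Z2, Z8}
  P5: {Z7, Z8}
  P6: {Z1, Z3, Z4, Z5, Z6, Z8}
No single site covers all 8 demand points.
But {P3, P6} covers everything, so the minimum is 2.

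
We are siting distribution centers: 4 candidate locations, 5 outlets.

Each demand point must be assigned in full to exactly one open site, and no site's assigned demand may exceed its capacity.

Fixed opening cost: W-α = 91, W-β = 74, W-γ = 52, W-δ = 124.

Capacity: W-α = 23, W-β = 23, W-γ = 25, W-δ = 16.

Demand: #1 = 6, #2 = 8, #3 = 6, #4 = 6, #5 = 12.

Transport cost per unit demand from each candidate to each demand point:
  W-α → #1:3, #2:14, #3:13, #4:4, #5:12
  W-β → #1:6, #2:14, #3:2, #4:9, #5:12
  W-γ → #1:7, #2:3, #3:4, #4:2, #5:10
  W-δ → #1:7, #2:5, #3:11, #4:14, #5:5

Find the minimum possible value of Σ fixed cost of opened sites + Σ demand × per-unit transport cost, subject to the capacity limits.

360

Open {W-β, W-γ}; cheapest assignment that respects the capacities:
  W-β (cap 23, load 18): #3, #5 — cost 6×2 + 12×12 = 156
  W-γ (cap 25, load 20): #1, #2, #4 — cost 6×7 + 8×3 + 6×2 = 78
  Shipping 234, fixed 126 → total 360.
  Any other capacity-feasible assignment to {W-β, W-γ} ships for at least 234.
Compare {W-α, W-γ}: its best feasible assignment gives total 365.
Compare {W-β, W-γ, W-δ}: its best feasible assignment gives total 394.
Every other set of open sites that can feasibly serve all demand totals ≥ 365 even under its best assignment. Minimum: 360.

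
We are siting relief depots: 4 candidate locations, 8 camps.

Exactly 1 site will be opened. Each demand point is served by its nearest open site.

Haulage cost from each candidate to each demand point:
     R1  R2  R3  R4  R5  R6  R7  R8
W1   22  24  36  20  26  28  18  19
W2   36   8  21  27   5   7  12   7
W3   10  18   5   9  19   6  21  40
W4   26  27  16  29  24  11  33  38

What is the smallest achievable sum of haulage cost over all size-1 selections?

123

Open {W2}.
  R1→W2 36, R2→W2 8, R3→W2 21, R4→W2 27, R5→W2 5, R6→W2 7, R7→W2 12, R8→W2 7  ⇒ total 123.
Compare {W3}: total 128.
Compare {W1}: total 193.
No size-1 selection does better; minimum is 123.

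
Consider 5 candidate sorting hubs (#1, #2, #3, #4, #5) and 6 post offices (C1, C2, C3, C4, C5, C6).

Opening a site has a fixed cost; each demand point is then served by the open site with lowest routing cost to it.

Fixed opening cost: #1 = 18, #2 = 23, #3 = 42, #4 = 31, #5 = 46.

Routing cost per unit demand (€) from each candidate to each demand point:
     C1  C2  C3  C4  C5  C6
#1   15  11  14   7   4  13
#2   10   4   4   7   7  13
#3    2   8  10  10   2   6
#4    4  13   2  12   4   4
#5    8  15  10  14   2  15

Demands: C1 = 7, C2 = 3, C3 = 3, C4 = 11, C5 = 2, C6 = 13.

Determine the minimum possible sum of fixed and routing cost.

237

Open {#2, #4}: assign each demand point to its cheapest open site.
  C1→#4 7×4=28, C2→#2 3×4=12, C3→#4 3×2=6, C4→#2 11×7=77, C5→#4 2×4=8, C6→#4 13×4=52
  routing cost 183, fixed 54 → total 237.
Compare {#1, #4}: routing cost 204 + fixed 49 = 253.
Compare {#1, #2, #4}: routing cost 183 + fixed 72 = 255.
Compare {#2, #3, #4}: routing cost 165 + fixed 96 = 261.
All other subsets cost ≥ 253. Minimum total cost: 237.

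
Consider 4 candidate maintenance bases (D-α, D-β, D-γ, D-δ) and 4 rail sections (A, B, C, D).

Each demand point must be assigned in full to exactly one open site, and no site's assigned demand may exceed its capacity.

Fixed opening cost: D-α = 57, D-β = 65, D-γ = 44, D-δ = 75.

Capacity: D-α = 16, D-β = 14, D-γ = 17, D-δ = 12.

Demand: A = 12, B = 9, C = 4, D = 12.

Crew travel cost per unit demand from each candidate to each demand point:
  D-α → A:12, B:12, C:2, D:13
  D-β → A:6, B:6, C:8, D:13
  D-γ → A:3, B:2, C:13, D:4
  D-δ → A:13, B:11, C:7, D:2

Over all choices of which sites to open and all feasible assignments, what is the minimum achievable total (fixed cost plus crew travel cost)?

Open {D-β, D-γ, D-δ}; cheapest assignment that respects the capacities:
  D-β (cap 14, load 13): B, C — cost 9×6 + 4×8 = 86
  D-γ (cap 17, load 12): A — cost 12×3 = 36
  D-δ (cap 12, load 12): D — cost 12×2 = 24
  Shipping 146, fixed 184 → total 330.
  Any other capacity-feasible assignment to {D-β, D-γ, D-δ} ships for at least 146.
Compare {D-α, D-γ, D-δ}: its best feasible assignment gives total 352.
Compare {D-α, D-β, D-γ, D-δ}: its best feasible assignment gives total 363.
Every other set of open sites that can feasibly serve all demand totals ≥ 352 even under its best assignment. Minimum: 330.

330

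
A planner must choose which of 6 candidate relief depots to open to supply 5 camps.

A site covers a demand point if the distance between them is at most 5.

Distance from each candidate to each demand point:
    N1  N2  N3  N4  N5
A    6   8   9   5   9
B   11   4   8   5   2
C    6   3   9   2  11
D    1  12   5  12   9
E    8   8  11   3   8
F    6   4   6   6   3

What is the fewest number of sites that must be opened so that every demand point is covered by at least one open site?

Coverage sets (demand points within 5 of each site):
  A: {N4}
  B: {N2, N4, N5}
  C: {N2, N4}
  D: {N1, N3}
  E: {N4}
  F: {N2, N5}
No single site covers all 5 demand points.
But {B, D} covers everything, so the minimum is 2.

2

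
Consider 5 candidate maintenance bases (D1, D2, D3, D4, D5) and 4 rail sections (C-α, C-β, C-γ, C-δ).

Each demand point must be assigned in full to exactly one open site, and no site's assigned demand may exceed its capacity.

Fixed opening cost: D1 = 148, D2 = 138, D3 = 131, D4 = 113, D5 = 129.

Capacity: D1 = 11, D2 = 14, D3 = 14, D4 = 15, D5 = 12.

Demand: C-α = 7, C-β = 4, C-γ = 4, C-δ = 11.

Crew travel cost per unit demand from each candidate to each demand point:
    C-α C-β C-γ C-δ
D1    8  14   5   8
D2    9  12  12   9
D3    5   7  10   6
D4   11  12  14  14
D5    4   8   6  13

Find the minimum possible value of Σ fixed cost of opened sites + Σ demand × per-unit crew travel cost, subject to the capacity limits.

Open {D3, D4}; cheapest assignment that respects the capacities:
  D3 (cap 14, load 11): C-δ — cost 11×6 = 66
  D4 (cap 15, load 15): C-α, C-β, C-γ — cost 7×11 + 4×12 + 4×14 = 181
  Shipping 247, fixed 244 → total 491.
  Any other capacity-feasible assignment to {D3, D4} ships for at least 247.
Compare {D4, D5}: its best feasible assignment gives total 496.
Compare {D1, D4}: its best feasible assignment gives total 530.
Every other set of open sites that can feasibly serve all demand totals ≥ 496 even under its best assignment. Minimum: 491.

491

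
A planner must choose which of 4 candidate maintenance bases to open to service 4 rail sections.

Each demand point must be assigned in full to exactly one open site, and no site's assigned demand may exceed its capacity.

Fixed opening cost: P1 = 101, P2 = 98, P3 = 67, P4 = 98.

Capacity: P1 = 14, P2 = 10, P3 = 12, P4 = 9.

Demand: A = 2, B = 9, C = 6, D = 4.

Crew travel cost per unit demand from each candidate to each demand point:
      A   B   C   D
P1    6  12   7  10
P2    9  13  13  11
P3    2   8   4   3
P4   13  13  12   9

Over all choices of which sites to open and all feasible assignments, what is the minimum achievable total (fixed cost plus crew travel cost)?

Open {P1, P3}; cheapest assignment that respects the capacities:
  P1 (cap 14, load 9): B — cost 9×12 = 108
  P3 (cap 12, load 12): A, C, D — cost 2×2 + 6×4 + 4×3 = 40
  Shipping 148, fixed 168 → total 316.
  Any other capacity-feasible assignment to {P1, P3} ships for at least 148.
Compare {P2, P3}: its best feasible assignment gives total 322.
Compare {P3, P4}: its best feasible assignment gives total 322.
Every other set of open sites that can feasibly serve all demand totals ≥ 322 even under its best assignment. Minimum: 316.

316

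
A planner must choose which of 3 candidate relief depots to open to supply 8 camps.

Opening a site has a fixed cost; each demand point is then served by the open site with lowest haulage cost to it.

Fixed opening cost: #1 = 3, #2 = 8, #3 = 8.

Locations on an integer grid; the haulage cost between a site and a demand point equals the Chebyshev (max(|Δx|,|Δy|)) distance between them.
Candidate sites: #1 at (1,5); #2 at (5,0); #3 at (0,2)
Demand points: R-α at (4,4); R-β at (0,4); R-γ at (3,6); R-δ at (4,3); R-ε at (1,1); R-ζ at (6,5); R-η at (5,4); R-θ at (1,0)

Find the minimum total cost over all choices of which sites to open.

Open {#1}: assign each demand point to its cheapest open site.
  R-α→#1 3, R-β→#1 1, R-γ→#1 2, R-δ→#1 3, R-ε→#1 4, R-ζ→#1 5, R-η→#1 4, R-θ→#1 5
  haulage cost 27, fixed 3 → total 30.
Compare {#1, #3}: haulage cost 21 + fixed 11 = 32.
Compare {#3}: haulage cost 28 + fixed 8 = 36.
Compare {#1, #2}: haulage cost 26 + fixed 11 = 37.
All other subsets cost ≥ 32. Minimum total cost: 30.

30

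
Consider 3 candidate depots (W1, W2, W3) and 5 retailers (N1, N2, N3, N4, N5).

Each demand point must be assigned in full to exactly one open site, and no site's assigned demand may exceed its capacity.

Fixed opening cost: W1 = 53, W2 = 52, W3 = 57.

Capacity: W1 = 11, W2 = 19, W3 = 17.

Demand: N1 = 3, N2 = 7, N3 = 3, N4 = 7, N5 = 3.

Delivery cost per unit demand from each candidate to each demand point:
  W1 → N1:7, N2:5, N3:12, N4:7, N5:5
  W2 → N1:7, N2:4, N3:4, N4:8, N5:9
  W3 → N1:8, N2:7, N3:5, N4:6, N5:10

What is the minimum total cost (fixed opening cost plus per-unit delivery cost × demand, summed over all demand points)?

230

Open {W1, W2}; cheapest assignment that respects the capacities:
  W1 (cap 11, load 10): N4, N5 — cost 7×7 + 3×5 = 64
  W2 (cap 19, load 13): N1, N2, N3 — cost 3×7 + 7×4 + 3×4 = 61
  Shipping 125, fixed 105 → total 230.
  Any other capacity-feasible assignment to {W1, W2} ships for at least 125.
Compare {W2, W3}: its best feasible assignment gives total 239.
Compare {W1, W3}: its best feasible assignment gives total 241.
Every other set of open sites that can feasibly serve all demand totals ≥ 239 even under its best assignment. Minimum: 230.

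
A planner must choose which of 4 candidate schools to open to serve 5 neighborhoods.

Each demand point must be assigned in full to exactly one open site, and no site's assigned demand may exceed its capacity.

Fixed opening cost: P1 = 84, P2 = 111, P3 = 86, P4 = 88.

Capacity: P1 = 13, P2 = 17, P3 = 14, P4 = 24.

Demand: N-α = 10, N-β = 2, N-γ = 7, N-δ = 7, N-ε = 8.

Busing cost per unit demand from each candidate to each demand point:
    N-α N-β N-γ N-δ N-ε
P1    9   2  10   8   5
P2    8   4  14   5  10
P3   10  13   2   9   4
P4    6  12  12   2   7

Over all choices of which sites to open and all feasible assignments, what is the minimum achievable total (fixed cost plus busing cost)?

374

Open {P1, P4}; cheapest assignment that respects the capacities:
  P1 (cap 13, load 10): N-β, N-ε — cost 2×2 + 8×5 = 44
  P4 (cap 24, load 24): N-α, N-γ, N-δ — cost 10×6 + 7×12 + 7×2 = 158
  Shipping 202, fixed 172 → total 374.
  Any other capacity-feasible assignment to {P1, P4} ships for at least 202.
Compare {P3, P4}: its best feasible assignment gives total 390.
Compare {P1, P3, P4}: its best feasible assignment gives total 390.
Every other set of open sites that can feasibly serve all demand totals ≥ 390 even under its best assignment. Minimum: 374.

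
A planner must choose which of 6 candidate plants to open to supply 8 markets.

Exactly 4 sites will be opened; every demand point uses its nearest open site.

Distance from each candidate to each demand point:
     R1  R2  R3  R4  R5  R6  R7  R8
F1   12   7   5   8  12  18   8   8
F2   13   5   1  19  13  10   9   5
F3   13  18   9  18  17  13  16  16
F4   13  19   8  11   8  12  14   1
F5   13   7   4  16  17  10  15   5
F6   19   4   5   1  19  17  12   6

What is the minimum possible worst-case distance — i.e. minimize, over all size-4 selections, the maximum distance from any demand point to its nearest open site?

Open {F1, F2, F3, F4}.
  Farthest demand point is R1 at distance 12 (to F1); all others are ≤ 12.
With {F1, F2, F3, F5} the worst case is 12.
With {F1, F2, F3, F6} the worst case is 12.
No size-4 selection achieves below 12.

12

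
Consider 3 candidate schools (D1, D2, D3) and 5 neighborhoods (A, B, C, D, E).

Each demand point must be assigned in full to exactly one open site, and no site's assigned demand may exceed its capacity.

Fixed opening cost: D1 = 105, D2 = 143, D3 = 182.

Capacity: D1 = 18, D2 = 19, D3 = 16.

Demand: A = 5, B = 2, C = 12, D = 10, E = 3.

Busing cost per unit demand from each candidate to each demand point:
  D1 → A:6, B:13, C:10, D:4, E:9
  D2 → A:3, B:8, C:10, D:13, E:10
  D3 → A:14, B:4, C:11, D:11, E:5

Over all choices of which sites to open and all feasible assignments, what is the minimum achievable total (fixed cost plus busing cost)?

Open {D1, D2}; cheapest assignment that respects the capacities:
  D1 (cap 18, load 13): D, E — cost 10×4 + 3×9 = 67
  D2 (cap 19, load 19): A, B, C — cost 5×3 + 2×8 + 12×10 = 151
  Shipping 218, fixed 248 → total 466.
  Any other capacity-feasible assignment to {D1, D2} ships for at least 218.
Compare {D1, D3}: its best feasible assignment gives total 524.
Compare {D2, D3}: its best feasible assignment gives total 593.
Every other set of open sites that can feasibly serve all demand totals ≥ 524 even under its best assignment. Minimum: 466.

466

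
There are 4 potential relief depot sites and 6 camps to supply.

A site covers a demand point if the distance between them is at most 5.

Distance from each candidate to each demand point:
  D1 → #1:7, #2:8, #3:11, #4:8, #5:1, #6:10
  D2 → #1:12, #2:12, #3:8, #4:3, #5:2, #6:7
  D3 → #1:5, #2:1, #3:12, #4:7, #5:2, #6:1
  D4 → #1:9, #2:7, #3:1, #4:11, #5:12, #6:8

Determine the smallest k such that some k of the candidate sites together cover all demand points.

Coverage sets (demand points within 5 of each site):
  D1: {#5}
  D2: {#4, #5}
  D3: {#1, #2, #5, #6}
  D4: {#3}
No 2 sites suffice: every size-2 union leaves at least one demand point uncovered.
But {D2, D3, D4} covers everything, so the minimum is 3.

3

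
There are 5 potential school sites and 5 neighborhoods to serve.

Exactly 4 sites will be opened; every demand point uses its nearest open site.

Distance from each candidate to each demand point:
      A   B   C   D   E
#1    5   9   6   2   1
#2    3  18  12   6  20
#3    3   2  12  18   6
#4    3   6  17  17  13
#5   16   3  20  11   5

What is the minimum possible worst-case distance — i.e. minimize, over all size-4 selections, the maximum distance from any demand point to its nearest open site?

Open {#1, #2, #3, #4}.
  Farthest demand point is C at distance 6 (to #1); all others are ≤ 6.
With {#1, #2, #3, #5} the worst case is 6.
With {#1, #2, #4, #5} the worst case is 6.
No size-4 selection achieves below 6.

6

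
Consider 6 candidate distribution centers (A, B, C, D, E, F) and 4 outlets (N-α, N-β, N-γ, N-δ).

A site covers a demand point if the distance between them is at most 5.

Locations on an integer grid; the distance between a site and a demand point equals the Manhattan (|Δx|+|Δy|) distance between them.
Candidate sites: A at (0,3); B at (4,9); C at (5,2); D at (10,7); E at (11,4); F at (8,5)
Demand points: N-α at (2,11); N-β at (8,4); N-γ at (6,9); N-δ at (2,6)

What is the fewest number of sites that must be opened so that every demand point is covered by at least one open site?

Coverage sets (demand points within 5 of each site):
  A: {N-δ}
  B: {N-α, N-γ, N-δ}
  C: {N-β}
  D: {N-β}
  E: {N-β}
  F: {N-β}
No single site covers all 4 demand points.
But {B, C} covers everything, so the minimum is 2.

2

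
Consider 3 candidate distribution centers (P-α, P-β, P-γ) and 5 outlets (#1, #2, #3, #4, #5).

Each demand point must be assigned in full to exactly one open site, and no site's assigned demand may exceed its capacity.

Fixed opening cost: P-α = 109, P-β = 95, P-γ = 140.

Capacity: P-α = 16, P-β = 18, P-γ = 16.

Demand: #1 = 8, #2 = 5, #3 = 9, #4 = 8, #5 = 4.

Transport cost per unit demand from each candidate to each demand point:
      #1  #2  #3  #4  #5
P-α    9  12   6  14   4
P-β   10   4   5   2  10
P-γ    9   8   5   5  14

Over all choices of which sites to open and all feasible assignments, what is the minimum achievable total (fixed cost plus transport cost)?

452

Open {P-β, P-γ}; cheapest assignment that respects the capacities:
  P-β (cap 18, load 18): #2, #3, #5 — cost 5×4 + 9×5 + 4×10 = 105
  P-γ (cap 16, load 16): #1, #4 — cost 8×9 + 8×5 = 112
  Shipping 217, fixed 235 → total 452.
  Any other capacity-feasible assignment to {P-β, P-γ} ships for at least 217.
Compare {P-α, P-β}: its best feasible assignment gives total 493.
Compare {P-α, P-β, P-γ}: its best feasible assignment gives total 513.
Every other set of open sites that can feasibly serve all demand totals ≥ 493 even under its best assignment. Minimum: 452.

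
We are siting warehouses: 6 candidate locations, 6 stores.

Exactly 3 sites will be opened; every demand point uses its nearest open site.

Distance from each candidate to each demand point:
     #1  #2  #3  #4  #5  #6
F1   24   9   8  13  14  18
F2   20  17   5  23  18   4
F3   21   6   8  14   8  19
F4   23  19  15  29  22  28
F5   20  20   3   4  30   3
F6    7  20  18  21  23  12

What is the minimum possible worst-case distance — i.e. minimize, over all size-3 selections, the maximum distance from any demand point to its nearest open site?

Open {F3, F5, F6}.
  Farthest demand point is #5 at distance 8 (to F3); all others are ≤ 8.
With {F1, F3, F6} the worst case is 13.
With {F1, F2, F6} the worst case is 14.
No size-3 selection achieves below 8.

8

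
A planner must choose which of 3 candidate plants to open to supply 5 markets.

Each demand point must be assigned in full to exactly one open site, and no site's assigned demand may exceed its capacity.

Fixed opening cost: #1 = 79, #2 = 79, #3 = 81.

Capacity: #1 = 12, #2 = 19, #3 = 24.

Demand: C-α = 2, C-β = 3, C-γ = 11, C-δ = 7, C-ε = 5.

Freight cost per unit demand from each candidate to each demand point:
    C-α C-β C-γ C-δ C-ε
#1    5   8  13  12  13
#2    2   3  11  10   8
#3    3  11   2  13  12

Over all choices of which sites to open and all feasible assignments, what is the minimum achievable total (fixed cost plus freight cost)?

305

Open {#2, #3}; cheapest assignment that respects the capacities:
  #2 (cap 19, load 17): C-α, C-β, C-δ, C-ε — cost 2×2 + 3×3 + 7×10 + 5×8 = 123
  #3 (cap 24, load 11): C-γ — cost 11×2 = 22
  Shipping 145, fixed 160 → total 305.
  Any other capacity-feasible assignment to {#2, #3} ships for at least 145.
Compare {#1, #3}: its best feasible assignment gives total 356.
Compare {#1, #2, #3}: its best feasible assignment gives total 384.
Every other set of open sites that can feasibly serve all demand totals ≥ 356 even under its best assignment. Minimum: 305.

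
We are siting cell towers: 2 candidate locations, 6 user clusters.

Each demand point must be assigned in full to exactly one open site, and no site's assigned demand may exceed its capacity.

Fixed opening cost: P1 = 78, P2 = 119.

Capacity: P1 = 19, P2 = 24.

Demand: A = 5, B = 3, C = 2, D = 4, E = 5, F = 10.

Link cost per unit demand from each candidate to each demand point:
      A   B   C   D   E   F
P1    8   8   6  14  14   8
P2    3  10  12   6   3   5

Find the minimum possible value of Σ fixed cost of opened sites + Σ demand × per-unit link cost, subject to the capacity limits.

Open {P1, P2}; cheapest assignment that respects the capacities:
  P1 (cap 19, load 5): B, C — cost 3×8 + 2×6 = 36
  P2 (cap 24, load 24): A, D, E, F — cost 5×3 + 4×6 + 5×3 + 10×5 = 104
  Shipping 140, fixed 197 → total 337.
  Any other capacity-feasible assignment to {P1, P2} ships for at least 140.
Total demand is 29 and no other set of sites has combined capacity ≥ 29, so {P1, P2} is the only feasible choice of open sites. Minimum: 337.

337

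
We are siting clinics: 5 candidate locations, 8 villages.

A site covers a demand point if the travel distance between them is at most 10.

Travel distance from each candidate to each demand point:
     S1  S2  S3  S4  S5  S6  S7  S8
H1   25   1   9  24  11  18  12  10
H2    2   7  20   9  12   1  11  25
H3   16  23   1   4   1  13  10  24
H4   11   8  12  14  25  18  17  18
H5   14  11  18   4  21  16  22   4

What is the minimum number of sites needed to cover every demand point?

Coverage sets (demand points within 10 of each site):
  H1: {S2, S3, S8}
  H2: {S1, S2, S4, S6}
  H3: {S3, S4, S5, S7}
  H4: {S2}
  H5: {S4, S8}
No 2 sites suffice: every size-2 union leaves at least one demand point uncovered.
But {H1, H2, H3} covers everything, so the minimum is 3.

3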